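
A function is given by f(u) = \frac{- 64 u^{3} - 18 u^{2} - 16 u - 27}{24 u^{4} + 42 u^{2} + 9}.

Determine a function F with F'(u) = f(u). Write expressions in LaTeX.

An antiderivative is F(u) = - \frac{4 \log{\left(2 u^{2} + 3 \right)}}{3} - \frac{3 \operatorname{atan}{\left(2 u \right)}}{2}.

Recover f(u) by differentiating a candidate F(u); any mismatch rules it out.
Check: d/du[- \frac{4 \log{\left(2 u^{2} + 3 \right)}}{3} - \frac{3 \operatorname{atan}{\left(2 u \right)}}{2}] = \frac{- 64 u^{3} - 18 u^{2} - 16 u - 27}{24 u^{4} + 42 u^{2} + 9} = f(u).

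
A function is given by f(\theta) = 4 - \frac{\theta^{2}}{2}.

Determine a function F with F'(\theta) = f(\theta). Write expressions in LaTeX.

Whatever form F(\theta) takes, F'(\theta) = f(\theta) is non-negotiable.
Check: d/d\theta[- \frac{\theta^{3}}{6} + 4 \theta] = 4 - \frac{\theta^{2}}{2} = f(\theta).

An antiderivative is F(\theta) = - \frac{\theta^{3}}{6} + 4 \theta.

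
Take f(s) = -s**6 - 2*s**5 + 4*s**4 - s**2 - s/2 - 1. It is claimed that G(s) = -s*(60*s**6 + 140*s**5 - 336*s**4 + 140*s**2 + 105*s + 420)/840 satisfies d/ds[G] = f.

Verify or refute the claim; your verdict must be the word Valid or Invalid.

Invalid: d/ds[G] - f = s**6/2 + s**5 - 2*s**4 + s**2/2 + s/4 + 1/2, which is not 0.

d/ds[G] = -s**6/2 - s**5 + 2*s**4 - s**2/2 - s/4 - 1/2
d/ds[G] - f(s) = s**6/2 + s**5 - 2*s**4 + s**2/2 + s/4 + 1/2 != 0.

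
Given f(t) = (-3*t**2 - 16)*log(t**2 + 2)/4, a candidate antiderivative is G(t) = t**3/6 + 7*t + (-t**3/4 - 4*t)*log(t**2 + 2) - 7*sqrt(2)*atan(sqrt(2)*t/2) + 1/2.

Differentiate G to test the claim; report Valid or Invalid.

Valid - differentiating G returns exactly f.

d/dt[G] = -3*t**2*log(t**2 + 2)/4 - 4*log(t**2 + 2)
This equals f(t) exactly, so the claim holds.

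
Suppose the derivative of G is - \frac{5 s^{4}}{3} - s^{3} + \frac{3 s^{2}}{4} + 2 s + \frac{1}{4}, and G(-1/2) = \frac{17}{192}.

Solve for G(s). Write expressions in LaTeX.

Integrate term by term and add the pieces.
A general antiderivative is - \frac{s^{5}}{3} - \frac{s^{4}}{4} + \frac{s^{3}}{4} + s^{2} + \frac{s}{4} + C.
The condition gives C = \frac{17}{192} - (\frac{17}{192}) = 0.
So G(s) = - \frac{s^{5}}{3} - \frac{s^{4}}{4} + \frac{s^{3}}{4} + s^{2} + \frac{s}{4}.
Check: d/ds[- \frac{s^{5}}{3} - \frac{s^{4}}{4} + \frac{s^{3}}{4} + s^{2} + \frac{s}{4}] = - \frac{5 s^{4}}{3} - s^{3} + \frac{3 s^{2}}{4} + 2 s + \frac{1}{4} = G'(s).

G(s) = - \frac{s^{5}}{3} - \frac{s^{4}}{4} + \frac{s^{3}}{4} + s^{2} + \frac{s}{4}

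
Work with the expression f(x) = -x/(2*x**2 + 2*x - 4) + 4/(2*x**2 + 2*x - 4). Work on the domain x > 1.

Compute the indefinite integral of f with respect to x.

F(x) = -(-log(2*x - 2) + 2*log(2*x + 4))/2 + C

Integrate term by term and add the pieces.
Check: d/dx[-(-log(2*x - 2) + 2*log(2*x + 4))/2] = (4 - x)/(2*x**2 + 2*x - 4), which equals f(x).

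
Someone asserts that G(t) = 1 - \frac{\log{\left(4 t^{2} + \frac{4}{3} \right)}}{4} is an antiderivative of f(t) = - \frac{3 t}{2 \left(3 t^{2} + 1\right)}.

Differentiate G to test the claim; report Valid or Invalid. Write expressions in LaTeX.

Valid: G'(t) = f(t).

d/dt[G] = - \frac{3 t}{6 t^{2} + 2}
This equals f(t) exactly, so the claim holds.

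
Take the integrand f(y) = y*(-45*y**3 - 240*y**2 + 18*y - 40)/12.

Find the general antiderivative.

Any candidate F(y) must reproduce f(y) exactly when differentiated.
Check: d/dy[-3*y**5/4 - 5*y**4 + y**3/2 - 5*y**2/3] = -15*y**4/4 - 20*y**3 + 3*y**2/2 - 10*y/3, which equals f(y).

F(y) = -3*y**5/4 - 5*y**4 + y**3/2 - 5*y**2/3 + C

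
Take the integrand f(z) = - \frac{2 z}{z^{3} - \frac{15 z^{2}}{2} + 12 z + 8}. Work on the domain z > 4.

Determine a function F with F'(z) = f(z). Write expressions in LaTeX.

Factor the denominator (\left(z - 4\right)^{2} \left(2 z + 1\right)) and decompose: f = \frac{8}{81 \left(2 z + 1\right)} - \frac{4}{81 \left(z - 4\right)} - \frac{16}{9 \left(z - 4\right)^{2}}; each piece integrates to a log, atan, or power term.
Check: d/dz[\frac{4 \left(- z \log{\left(z - 4 \right)} + z \log{\left(z + \frac{1}{2} \right)} + 4 \log{\left(z - 4 \right)} - 4 \log{\left(z + \frac{1}{2} \right)} + 36\right)}{81 \left(z - 4\right)}] = - \frac{4 z}{2 z^{3} - 15 z^{2} + 24 z + 16}, which equals f(z).

An antiderivative is F(z) = \frac{4 \left(- z \log{\left(z - 4 \right)} + z \log{\left(z + \frac{1}{2} \right)} + 4 \log{\left(z - 4 \right)} - 4 \log{\left(z + \frac{1}{2} \right)} + 36\right)}{81 \left(z - 4\right)}.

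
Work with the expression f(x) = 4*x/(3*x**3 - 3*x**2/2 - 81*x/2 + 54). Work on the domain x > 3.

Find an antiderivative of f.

An antiderivative is F(x) = 8*log(x - 3)/21 - 8*log(x - 3/2)/33 - 32*log(x + 4)/231.

The denominator factors as 3*(x - 3)*(x + 4)*(2*x - 3); partial fractions split f into directly integrable pieces: -16/(33*(2*x - 3)) - 32/(231*(x + 4)) + 8/(21*(x - 3)).
Check: d/dx[8*log(x - 3)/21 - 8*log(x - 3/2)/33 - 32*log(x + 4)/231] = 8*x/(6*x**3 - 3*x**2 - 81*x + 108), which equals f(x).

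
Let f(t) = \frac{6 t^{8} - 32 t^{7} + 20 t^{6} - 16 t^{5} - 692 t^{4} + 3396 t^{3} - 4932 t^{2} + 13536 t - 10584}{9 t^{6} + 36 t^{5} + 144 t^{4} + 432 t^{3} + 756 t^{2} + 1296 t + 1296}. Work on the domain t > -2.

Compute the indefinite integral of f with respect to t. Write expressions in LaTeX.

Recover f(t) by differentiating a candidate F(t); any mismatch rules it out.
Check: d/dt[\frac{- \frac{t}{3} - 3}{\frac{t^{2}}{2} + 3} + \frac{4 \left(- \frac{t^{2}}{3} + 2 t - \frac{5}{3}\right)^{2}}{2 t + 4}] = \frac{6 t^{8} - 32 t^{7} + 20 t^{6} - 16 t^{5} - 692 t^{4} + 3396 t^{3} - 4932 t^{2} + 13536 t - 10584}{9 t^{6} + 36 t^{5} + 144 t^{4} + 432 t^{3} + 756 t^{2} + 1296 t + 1296} = f(t).

F(t) = \frac{- \frac{t}{3} - 3}{\frac{t^{2}}{2} + 3} + \frac{4 \left(- \frac{t^{2}}{3} + 2 t - \frac{5}{3}\right)^{2}}{2 t + 4} + C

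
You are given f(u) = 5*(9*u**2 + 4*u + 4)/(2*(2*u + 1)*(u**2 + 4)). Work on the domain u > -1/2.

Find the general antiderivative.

Differentiate the proposed F(u) back; it has to land on f(u) exactly.
Check: d/du[5*(log(2*u + 1) + 4*log(u**2 + 4))/4] = (45*u**2 + 20*u + 20)/(4*u**3 + 2*u**2 + 16*u + 8), which equals f(u).

F(u) = 5*(log(2*u + 1) + 4*log(u**2 + 4))/4 + C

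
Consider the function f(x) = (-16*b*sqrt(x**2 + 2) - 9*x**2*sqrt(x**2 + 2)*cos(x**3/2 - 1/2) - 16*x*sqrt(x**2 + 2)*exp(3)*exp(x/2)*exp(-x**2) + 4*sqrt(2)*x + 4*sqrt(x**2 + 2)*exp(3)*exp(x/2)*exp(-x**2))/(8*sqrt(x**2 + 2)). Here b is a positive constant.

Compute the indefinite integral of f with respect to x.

F(x) = (-8*b*x + 2*sqrt(2)*sqrt(x**2 + 2) + 4*exp(-x**2 + x/2 + 3) - 3*sin(x**3/2 - 1/2))/4 + C

For F(x) to be correct the identity F'(x) - f(x) = 0 must hold.
Check: d/dx[(-8*b*x + 2*sqrt(2)*sqrt(x**2 + 2) + 4*exp(-x**2 + x/2 + 3) - 3*sin(x**3/2 - 1/2))/4] = (-16*b*sqrt(x**2 + 2) - 9*x**2*sqrt(x**2 + 2)*cos(x**3/2 - 1/2) - 16*x*sqrt(x**2 + 2)*exp(3)*exp(x/2)*exp(-x**2) + 4*sqrt(2)*x + 4*sqrt(x**2 + 2)*exp(3)*exp(x/2)*exp(-x**2))/(8*sqrt(x**2 + 2)) = f(x).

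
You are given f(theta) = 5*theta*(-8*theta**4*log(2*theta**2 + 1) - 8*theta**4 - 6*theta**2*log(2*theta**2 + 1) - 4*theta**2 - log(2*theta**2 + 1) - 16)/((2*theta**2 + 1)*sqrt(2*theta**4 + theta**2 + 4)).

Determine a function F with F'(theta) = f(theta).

An antiderivative is F(theta) = -5*sqrt(2*theta**4 + theta**2 + 4)*log(2*theta**2 + 1).

Recognize the product-rule pattern: f = u'v + uv' with u = -5*sqrt(2*theta**4 + theta**2 + 4), v = log(2*theta**2 + 1), so integration by parts undoes it.
Check: d/dtheta[-5*sqrt(2*theta**4 + theta**2 + 4)*log(2*theta**2 + 1)] = (-40*theta**5*log(2*theta**2 + 1) - 40*theta**5 - 30*theta**3*log(2*theta**2 + 1) - 20*theta**3 - 5*theta*log(2*theta**2 + 1) - 80*theta)/(2*theta**2*sqrt(2*theta**4 + theta**2 + 4) + sqrt(2*theta**4 + theta**2 + 4)), which equals f(theta).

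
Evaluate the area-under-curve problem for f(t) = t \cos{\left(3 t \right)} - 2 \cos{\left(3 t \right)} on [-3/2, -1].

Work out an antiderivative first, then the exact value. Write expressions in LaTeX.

Antiderivative: F(t) = \frac{t \sin{\left(3 t \right)}}{3} - \frac{2 \sin{\left(3 t \right)}}{3} + \frac{\cos{\left(3 t \right)}}{9}; value = \frac{\cos{\left(3 \right)}}{9} - \frac{\cos{\left(\frac{9}{2} \right)}}{9} + \sin{\left(3 \right)} - \frac{7 \sin{\left(\frac{9}{2} \right)}}{6}

The integrand splits into summands that can be handled one at a time.
F(t) = \frac{t \sin{\left(3 t \right)}}{3} - \frac{2 \sin{\left(3 t \right)}}{3} + \frac{\cos{\left(3 t \right)}}{9} is an antiderivative of f.
Check: d/dt[\frac{t \sin{\left(3 t \right)}}{3} - \frac{2 \sin{\left(3 t \right)}}{3} + \frac{\cos{\left(3 t \right)}}{9}] = t \cos{\left(3 t \right)} - 2 \cos{\left(3 t \right)} = f(t).
F(-1) = \frac{\cos{\left(3 \right)}}{9} + \sin{\left(3 \right)}; F(-3/2) = \frac{7 \sin{\left(\frac{9}{2} \right)}}{6} + \frac{\cos{\left(\frac{9}{2} \right)}}{9}.
Integral = F(-1) - F(-3/2) = \frac{\cos{\left(3 \right)}}{9} - \frac{\cos{\left(\frac{9}{2} \right)}}{9} + \sin{\left(3 \right)} - \frac{7 \sin{\left(\frac{9}{2} \right)}}{6}.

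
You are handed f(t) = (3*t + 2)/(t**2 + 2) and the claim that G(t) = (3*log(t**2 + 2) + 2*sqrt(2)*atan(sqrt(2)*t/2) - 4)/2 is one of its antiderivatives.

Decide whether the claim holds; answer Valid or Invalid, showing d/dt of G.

d/dt[G] = (3*t + 2)/(t**2 + 2)
This equals f(t) exactly, so the claim holds.

Valid - differentiating G returns exactly f.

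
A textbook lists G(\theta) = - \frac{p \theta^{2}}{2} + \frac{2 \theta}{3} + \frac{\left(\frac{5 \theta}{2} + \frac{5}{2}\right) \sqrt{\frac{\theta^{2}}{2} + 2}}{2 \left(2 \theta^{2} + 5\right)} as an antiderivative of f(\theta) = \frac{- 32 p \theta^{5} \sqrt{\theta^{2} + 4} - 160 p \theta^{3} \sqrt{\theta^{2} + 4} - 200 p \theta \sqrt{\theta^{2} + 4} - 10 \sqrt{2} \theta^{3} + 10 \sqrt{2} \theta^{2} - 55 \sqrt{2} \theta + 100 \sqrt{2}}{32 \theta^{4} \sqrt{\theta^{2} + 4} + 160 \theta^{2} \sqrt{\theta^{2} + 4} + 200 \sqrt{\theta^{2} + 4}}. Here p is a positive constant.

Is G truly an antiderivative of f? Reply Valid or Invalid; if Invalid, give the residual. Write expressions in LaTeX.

d/d\theta[G] = \frac{- 96 p \theta^{5} \sqrt{\theta^{2} + 4} - 480 p \theta^{3} \sqrt{\theta^{2} + 4} - 600 p \theta \sqrt{\theta^{2} + 4} + 64 \theta^{4} \sqrt{\theta^{2} + 4} - 30 \sqrt{2} \theta^{3} + 320 \theta^{2} \sqrt{\theta^{2} + 4} + 30 \sqrt{2} \theta^{2} - 165 \sqrt{2} \theta + 400 \sqrt{\theta^{2} + 4} + 300 \sqrt{2}}{96 \theta^{4} \sqrt{\theta^{2} + 4} + 480 \theta^{2} \sqrt{\theta^{2} + 4} + 600 \sqrt{\theta^{2} + 4}}
d/d\theta[G] - f(\theta) = \frac{2}{3} != 0.

Invalid: d/d\theta[G] - f = \frac{2}{3}, which is not 0.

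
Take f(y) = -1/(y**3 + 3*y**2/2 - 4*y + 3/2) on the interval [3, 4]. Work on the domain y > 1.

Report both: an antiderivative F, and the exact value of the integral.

Antiderivative: F(y) = -log(y - 1)/2 + 4*log(y - 1/2)/7 - log(y + 3)/14; value = -log(3)/2 - 4*log(5/2)/7 - log(7)/14 + log(6)/14 + log(2)/2 + 4*log(7/2)/7

Factor the denominator ((y - 1)*(y + 3)*(2*y - 1)) and decompose: f = 8/(7*(2*y - 1)) - 1/(14*(y + 3)) - 1/(2*(y - 1)); each piece integrates to a log, atan, or power term.
F(y) = -log(y - 1)/2 + 4*log(y - 1/2)/7 - log(y + 3)/14 is an antiderivative of f.
Check: d/dy[-log(y - 1)/2 + 4*log(y - 1/2)/7 - log(y + 3)/14] = -2/(2*y**3 + 3*y**2 - 8*y + 3), which equals f(y).
F(4) = -log(3)/2 - log(7)/14 + 4*log(7/2)/7; F(3) = -log(2)/2 - log(6)/14 + 4*log(5/2)/7.
Integral = F(4) - F(3) = -log(3)/2 - 4*log(5/2)/7 - log(7)/14 + log(6)/14 + log(2)/2 + 4*log(7/2)/7.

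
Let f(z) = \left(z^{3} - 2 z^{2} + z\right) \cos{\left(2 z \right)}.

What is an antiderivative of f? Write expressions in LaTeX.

An antiderivative is F(z) = \frac{4 z^{3} \sin{\left(2 z \right)} - 8 z^{2} \sin{\left(2 z \right)} + 6 z^{2} \cos{\left(2 z \right)} - 2 z \sin{\left(2 z \right)} - 8 z \cos{\left(2 z \right)} + 4 \sin{\left(2 z \right)} - \cos{\left(2 z \right)}}{8}.

A first test for any F(z): its z-derivative must equal f(z) identically.
Check: d/dz[\frac{4 z^{3} \sin{\left(2 z \right)} - 8 z^{2} \sin{\left(2 z \right)} + 6 z^{2} \cos{\left(2 z \right)} - 2 z \sin{\left(2 z \right)} - 8 z \cos{\left(2 z \right)} + 4 \sin{\left(2 z \right)} - \cos{\left(2 z \right)}}{8}] = z^{3} \cos{\left(2 z \right)} - 2 z^{2} \cos{\left(2 z \right)} + z \cos{\left(2 z \right)}, which equals f(z).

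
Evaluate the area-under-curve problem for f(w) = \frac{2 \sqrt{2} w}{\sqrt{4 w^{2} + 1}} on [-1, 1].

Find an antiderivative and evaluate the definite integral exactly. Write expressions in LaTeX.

Antiderivative: F(w) = \frac{\sqrt{2} \sqrt{4 w^{2} + 1}}{2}; value = 0

The substitution u = 2 w^{2} + \frac{1}{2} works: f is exactly (dF/du)*(du/dw) for that inner function.
F(w) = \frac{\sqrt{2} \sqrt{4 w^{2} + 1}}{2} is an antiderivative of f.
Check: d/dw[\frac{\sqrt{2} \sqrt{4 w^{2} + 1}}{2}] = \frac{2 \sqrt{2} w}{\sqrt{4 w^{2} + 1}} = f(w).
F(1) = \frac{\sqrt{10}}{2}; F(-1) = \frac{\sqrt{10}}{2}.
Integral = F(1) - F(-1) = 0.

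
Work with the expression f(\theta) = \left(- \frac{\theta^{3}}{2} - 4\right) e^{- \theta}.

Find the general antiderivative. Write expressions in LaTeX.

F(\theta) = \frac{\left(\theta^{3} + 3 \theta^{2} + 6 \theta + 14\right) e^{- \theta}}{2} + C

Recognize the product-rule pattern: f = u'v + uv' with u = \frac{\theta^{3}}{2} + \frac{3 \theta^{2}}{2} + 3 \theta + 7, v = e^{- \theta}, so integration by parts undoes it.
Check: d/d\theta[\frac{\left(\theta^{3} + 3 \theta^{2} + 6 \theta + 14\right) e^{- \theta}}{2}] = \frac{\left(- \theta^{3} - 8\right) e^{- \theta}}{2}, which equals f(\theta).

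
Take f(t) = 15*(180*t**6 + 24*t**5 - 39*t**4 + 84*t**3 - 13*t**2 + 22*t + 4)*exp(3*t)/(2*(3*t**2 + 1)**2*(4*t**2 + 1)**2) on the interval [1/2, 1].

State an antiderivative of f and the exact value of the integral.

Antiderivative: F(t) = 25*t**2*exp(3*t)/(8*t**4 + 14*t**2/3 + 2/3) + 10*t*exp(3*t)/(4*t**4 + 7*t**2/3 + 1/3); value = -195*exp(3/2)/28 + 27*exp(3)/8

Any candidate F(t) must reproduce f(t) exactly when differentiated.
F(t) = 25*t**2*exp(3*t)/(8*t**4 + 14*t**2/3 + 2/3) + 10*t*exp(3*t)/(4*t**4 + 7*t**2/3 + 1/3) is an antiderivative of f.
Check: d/dt[25*t**2*exp(3*t)/(8*t**4 + 14*t**2/3 + 2/3) + 10*t*exp(3*t)/(4*t**4 + 7*t**2/3 + 1/3)] = (2700*t**6*exp(3*t) + 360*t**5*exp(3*t) - 585*t**4*exp(3*t) + 1260*t**3*exp(3*t) - 195*t**2*exp(3*t) + 330*t*exp(3*t) + 60*exp(3*t))/(288*t**8 + 336*t**6 + 146*t**4 + 28*t**2 + 2), which equals f(t).
F(1) = 27*exp(3)/8; F(1/2) = 195*exp(3/2)/28.
Integral = F(1) - F(1/2) = -195*exp(3/2)/28 + 27*exp(3)/8.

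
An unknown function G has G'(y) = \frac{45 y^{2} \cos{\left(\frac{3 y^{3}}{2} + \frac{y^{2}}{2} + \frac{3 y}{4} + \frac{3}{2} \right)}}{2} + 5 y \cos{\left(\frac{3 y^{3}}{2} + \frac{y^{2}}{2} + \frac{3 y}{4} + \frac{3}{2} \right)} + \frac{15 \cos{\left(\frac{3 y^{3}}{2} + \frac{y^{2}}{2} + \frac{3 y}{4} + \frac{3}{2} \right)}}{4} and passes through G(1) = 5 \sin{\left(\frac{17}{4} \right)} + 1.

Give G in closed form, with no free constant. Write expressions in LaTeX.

G(y) = 5 \sin{\left(\frac{3 y^{3}}{2} + \frac{y^{2}}{2} + \frac{3 y}{4} + \frac{3}{2} \right)} + 1

The substitution u = \frac{3 y^{3}}{2} + \frac{y^{2}}{2} + \frac{3 y}{4} + \frac{3}{2} works: G'(y) is exactly (dG/du)*(du/dy) for that inner function.
A general antiderivative is 5 \sin{\left(\frac{3 y^{3}}{2} + \frac{y^{2}}{2} + \frac{3 y}{4} + \frac{3}{2} \right)} + C.
The condition gives C = 5 \sin{\left(\frac{17}{4} \right)} + 1 - (5 \sin{\left(\frac{17}{4} \right)}) = 1.
So G(y) = 5 \sin{\left(\frac{3 y^{3}}{2} + \frac{y^{2}}{2} + \frac{3 y}{4} + \frac{3}{2} \right)} + 1.
Check: d/dy[5 \sin{\left(\frac{3 y^{3}}{2} + \frac{y^{2}}{2} + \frac{3 y}{4} + \frac{3}{2} \right)} + 1] = \frac{45 y^{2} \cos{\left(\frac{3 y^{3}}{2} + \frac{y^{2}}{2} + \frac{3 y}{4} + \frac{3}{2} \right)}}{2} + 5 y \cos{\left(\frac{3 y^{3}}{2} + \frac{y^{2}}{2} + \frac{3 y}{4} + \frac{3}{2} \right)} + \frac{15 \cos{\left(\frac{3 y^{3}}{2} + \frac{y^{2}}{2} + \frac{3 y}{4} + \frac{3}{2} \right)}}{4} = G'(y).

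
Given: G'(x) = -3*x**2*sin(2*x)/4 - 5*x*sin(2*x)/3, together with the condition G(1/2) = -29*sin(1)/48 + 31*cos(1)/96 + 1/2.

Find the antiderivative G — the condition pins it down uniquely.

G(x) = 3*x**2*cos(2*x)/8 - 3*x*sin(2*x)/8 + 5*x*cos(2*x)/6 - 5*sin(2*x)/12 - 3*cos(2*x)/16 + 1/2

Integrate term by term and add the pieces.
A general antiderivative is 3*x**2*cos(2*x)/8 - 3*x*sin(2*x)/8 + 5*x*cos(2*x)/6 - 5*sin(2*x)/12 - 3*cos(2*x)/16 + C.
The condition gives C = -29*sin(1)/48 + 31*cos(1)/96 + 1/2 - (-29*sin(1)/48 + 31*cos(1)/96) = 1/2.
So G(x) = 3*x**2*cos(2*x)/8 - 3*x*sin(2*x)/8 + 5*x*cos(2*x)/6 - 5*sin(2*x)/12 - 3*cos(2*x)/16 + 1/2.
Check: d/dx[3*x**2*cos(2*x)/8 - 3*x*sin(2*x)/8 + 5*x*cos(2*x)/6 - 5*sin(2*x)/12 - 3*cos(2*x)/16 + 1/2] = -3*x**2*sin(2*x)/4 - 5*x*sin(2*x)/3 = G'(x).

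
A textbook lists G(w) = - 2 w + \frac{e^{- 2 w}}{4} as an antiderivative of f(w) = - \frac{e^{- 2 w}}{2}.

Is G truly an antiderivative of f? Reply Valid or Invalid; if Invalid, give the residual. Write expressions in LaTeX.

Invalid: d/dw[G] - f = -2, which is not 0.

d/dw[G] = \frac{\left(- 4 e^{2 w} - 1\right) e^{- 2 w}}{2}
d/dw[G] - f(w) = -2 != 0.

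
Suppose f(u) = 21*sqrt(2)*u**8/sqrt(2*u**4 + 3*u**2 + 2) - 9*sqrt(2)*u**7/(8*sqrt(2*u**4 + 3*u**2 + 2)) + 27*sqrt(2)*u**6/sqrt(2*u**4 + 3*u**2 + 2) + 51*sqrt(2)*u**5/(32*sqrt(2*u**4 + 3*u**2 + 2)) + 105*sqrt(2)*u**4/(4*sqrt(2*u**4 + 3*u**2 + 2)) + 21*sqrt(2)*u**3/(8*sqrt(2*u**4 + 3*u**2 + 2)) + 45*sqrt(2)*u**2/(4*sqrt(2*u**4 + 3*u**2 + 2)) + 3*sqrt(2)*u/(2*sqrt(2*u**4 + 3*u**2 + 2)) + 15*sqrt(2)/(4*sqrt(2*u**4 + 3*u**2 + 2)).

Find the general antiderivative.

f has the shape v'r + vr' for v = -3*sqrt(u**4 + 3*u**2/2 + 1)/4 and r = -4*u**5 + u**4/4 - u**2 - 5*u — it is the derivative of the product v*r.
Check: d/du[-3*sqrt(u**4 + 3*u**2/2 + 1)*(-4*u**5 + u**4/4 - u**2 - 5*u)/4] = sqrt(2)*(672*u**8 - 36*u**7 + 864*u**6 + 51*u**5 + 840*u**4 + 84*u**3 + 360*u**2 + 48*u + 120)/(32*sqrt(2*u**4 + 3*u**2 + 2)), which equals f(u).

F(u) = -3*sqrt(u**4 + 3*u**2/2 + 1)*(-4*u**5 + u**4/4 - u**2 - 5*u)/4 + C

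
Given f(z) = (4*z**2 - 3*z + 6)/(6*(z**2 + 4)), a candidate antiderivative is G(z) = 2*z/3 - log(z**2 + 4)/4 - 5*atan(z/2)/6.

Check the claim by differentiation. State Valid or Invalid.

d/dz[G] = (4*z**2 - 3*z + 6)/(6*z**2 + 24)
This equals f(z) exactly, so the claim holds.

Valid - differentiating G returns exactly f.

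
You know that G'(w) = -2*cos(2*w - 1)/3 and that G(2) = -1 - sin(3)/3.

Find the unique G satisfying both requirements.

Whatever form G(w) takes, its d/dw must return the stated G'(w).
A general antiderivative is -sin(2*w - 1)/3 + C.
The condition gives C = -1 - sin(3)/3 - (-sin(3)/3) = -1.
So G(w) = -sin(2*w - 1)/3 - 1.
Check: d/dw[-sin(2*w - 1)/3 - 1] = -2*cos(2*w - 1)/3 = G'(w).

G(w) = -sin(2*w - 1)/3 - 1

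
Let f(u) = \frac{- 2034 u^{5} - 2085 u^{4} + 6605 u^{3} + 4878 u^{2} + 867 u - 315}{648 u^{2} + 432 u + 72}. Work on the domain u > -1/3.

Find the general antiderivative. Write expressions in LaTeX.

Whatever form F(u) takes, F'(u) = f(u) is non-negotiable.
Check: d/du[- 2 \left(4 - \frac{u^{2}}{3}\right)^{2} - \frac{\left(- \frac{3 u^{2}}{2} - \frac{u}{2} + \frac{1}{2}\right)^{2}}{4} + \frac{3}{2 \left(3 u + 1\right)}] = \frac{- 2034 u^{5} - 2085 u^{4} + 6605 u^{3} + 4878 u^{2} + 867 u - 315}{648 u^{2} + 432 u + 72} = f(u).

F(u) = - 2 \left(4 - \frac{u^{2}}{3}\right)^{2} - \frac{\left(- \frac{3 u^{2}}{2} - \frac{u}{2} + \frac{1}{2}\right)^{2}}{4} + \frac{3}{2 \left(3 u + 1\right)} + C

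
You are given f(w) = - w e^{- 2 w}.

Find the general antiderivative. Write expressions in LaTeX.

Recognize the product-rule pattern: f = u'v + uv' with u = \frac{w}{2} + \frac{1}{4}, v = e^{- 2 w}, so integration by parts undoes it.
Check: d/dw[\frac{w e^{- 2 w}}{2} + \frac{e^{- 2 w}}{4}] = - w e^{- 2 w} = f(w).

F(w) = \frac{w e^{- 2 w}}{2} + \frac{e^{- 2 w}}{4} + C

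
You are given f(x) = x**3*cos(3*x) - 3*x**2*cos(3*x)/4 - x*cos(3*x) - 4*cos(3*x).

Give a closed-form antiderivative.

An antiderivative is F(x) = (36*x**3*sin(3*x) - 27*x**2*sin(3*x) + 36*x**2*cos(3*x) - 60*x*sin(3*x) - 18*x*cos(3*x) - 138*sin(3*x) - 20*cos(3*x))/108.

The integrand splits into summands that can be handled one at a time.
Check: d/dx[(36*x**3*sin(3*x) - 27*x**2*sin(3*x) + 36*x**2*cos(3*x) - 60*x*sin(3*x) - 18*x*cos(3*x) - 138*sin(3*x) - 20*cos(3*x))/108] = x**3*cos(3*x) - 3*x**2*cos(3*x)/4 - x*cos(3*x) - 4*cos(3*x) = f(x).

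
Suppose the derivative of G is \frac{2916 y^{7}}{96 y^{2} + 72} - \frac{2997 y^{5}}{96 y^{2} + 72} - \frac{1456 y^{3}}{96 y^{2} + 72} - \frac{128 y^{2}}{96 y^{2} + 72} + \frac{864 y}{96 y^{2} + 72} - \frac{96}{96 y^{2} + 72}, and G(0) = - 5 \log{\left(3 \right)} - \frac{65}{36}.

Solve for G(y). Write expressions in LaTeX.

G(y) = \frac{81 y^{6}}{16} - \frac{27 y^{4}}{2} + \frac{38 y^{2}}{3} - \frac{4 y}{3} - 5 \log{\left(4 y^{2} + 3 \right)} - \frac{65}{36}

The integrand splits into summands that can be handled one at a time.
A general antiderivative is \frac{2 y^{2}}{3} - \frac{4 y}{3} - \frac{3 \left(\frac{4}{3} - \frac{3 y^{2}}{2}\right)^{3}}{2} - 5 \log{\left(4 y^{2} + 3 \right)} + \frac{5}{4} + C.
The condition gives C = - 5 \log{\left(3 \right)} - \frac{65}{36} - (- 5 \log{\left(3 \right)} - \frac{83}{36}) = \frac{1}{2}.
So G(y) = \frac{81 y^{6}}{16} - \frac{27 y^{4}}{2} + \frac{38 y^{2}}{3} - \frac{4 y}{3} - 5 \log{\left(4 y^{2} + 3 \right)} - \frac{65}{36}.
Check: d/dy[\frac{81 y^{6}}{16} - \frac{27 y^{4}}{2} + \frac{38 y^{2}}{3} - \frac{4 y}{3} - 5 \log{\left(4 y^{2} + 3 \right)} - \frac{65}{36}] = \frac{2916 y^{7} - 2997 y^{5} - 1456 y^{3} - 128 y^{2} + 864 y - 96}{96 y^{2} + 72}, which equals G'(y).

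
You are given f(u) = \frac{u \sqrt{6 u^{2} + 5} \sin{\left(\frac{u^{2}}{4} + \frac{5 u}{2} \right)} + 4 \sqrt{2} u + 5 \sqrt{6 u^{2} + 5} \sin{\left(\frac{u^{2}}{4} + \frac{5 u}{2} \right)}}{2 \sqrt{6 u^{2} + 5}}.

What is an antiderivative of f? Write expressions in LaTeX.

An antiderivative is F(u) = \frac{\sqrt{2} \left(2 \sqrt{6 u^{2} + 5} - 3 \sqrt{2} \cos{\left(\frac{u^{2}}{4} + \frac{5 u}{2} \right)}\right)}{6}.

Recover f(u) by differentiating a candidate F(u); any mismatch rules it out.
Check: d/du[\frac{\sqrt{2} \left(2 \sqrt{6 u^{2} + 5} - 3 \sqrt{2} \cos{\left(\frac{u^{2}}{4} + \frac{5 u}{2} \right)}\right)}{6}] = \frac{u \sqrt{6 u^{2} + 5} \sin{\left(\frac{u^{2}}{4} + \frac{5 u}{2} \right)} + 4 \sqrt{2} u + 5 \sqrt{6 u^{2} + 5} \sin{\left(\frac{u^{2}}{4} + \frac{5 u}{2} \right)}}{2 \sqrt{6 u^{2} + 5}} = f(u).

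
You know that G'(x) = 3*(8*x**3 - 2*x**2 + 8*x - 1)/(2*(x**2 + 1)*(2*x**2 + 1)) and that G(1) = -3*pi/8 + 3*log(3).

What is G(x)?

The proposed G(x) is checked by its d/dx: the result must match the given G'(x).
A general antiderivative is 3*log(2*x**2 + 1) - 3*atan(x)/2 + C.
The condition gives C = -3*pi/8 + 3*log(3) - (-3*pi/8 + 3*log(3)) = 0.
So G(x) = 3*(2*log(2*x**2 + 1) - atan(x))/2.
Check: d/dx[3*(2*log(2*x**2 + 1) - atan(x))/2] = (24*x**3 - 6*x**2 + 24*x - 3)/(4*x**4 + 6*x**2 + 2), which equals G'(x).

G(x) = 3*(2*log(2*x**2 + 1) - atan(x))/2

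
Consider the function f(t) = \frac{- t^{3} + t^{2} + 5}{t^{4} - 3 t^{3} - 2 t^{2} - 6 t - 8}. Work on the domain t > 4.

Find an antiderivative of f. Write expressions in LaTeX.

An antiderivative is F(t) = - \frac{86 \log{\left(t - 4 \right)} + 84 \log{\left(t + 1 \right)} + 5 \log{\left(t^{2} + 2 \right)} + 50 \sqrt{2} \operatorname{atan}{\left(\frac{\sqrt{2} t}{2} \right)}}{180}.

The denominator factors as \left(t - 4\right) \left(t + 1\right) \left(t^{2} + 2\right); partial fractions split f into directly integrable pieces: - \frac{t + 10}{18 \left(t^{2} + 2\right)} - \frac{7}{15 \left(t + 1\right)} - \frac{43}{90 \left(t - 4\right)}.
Check: d/dt[- \frac{86 \log{\left(t - 4 \right)} + 84 \log{\left(t + 1 \right)} + 5 \log{\left(t^{2} + 2 \right)} + 50 \sqrt{2} \operatorname{atan}{\left(\frac{\sqrt{2} t}{2} \right)}}{180}] = \frac{- t^{3} + t^{2} + 5}{t^{4} - 3 t^{3} - 2 t^{2} - 6 t - 8} = f(t).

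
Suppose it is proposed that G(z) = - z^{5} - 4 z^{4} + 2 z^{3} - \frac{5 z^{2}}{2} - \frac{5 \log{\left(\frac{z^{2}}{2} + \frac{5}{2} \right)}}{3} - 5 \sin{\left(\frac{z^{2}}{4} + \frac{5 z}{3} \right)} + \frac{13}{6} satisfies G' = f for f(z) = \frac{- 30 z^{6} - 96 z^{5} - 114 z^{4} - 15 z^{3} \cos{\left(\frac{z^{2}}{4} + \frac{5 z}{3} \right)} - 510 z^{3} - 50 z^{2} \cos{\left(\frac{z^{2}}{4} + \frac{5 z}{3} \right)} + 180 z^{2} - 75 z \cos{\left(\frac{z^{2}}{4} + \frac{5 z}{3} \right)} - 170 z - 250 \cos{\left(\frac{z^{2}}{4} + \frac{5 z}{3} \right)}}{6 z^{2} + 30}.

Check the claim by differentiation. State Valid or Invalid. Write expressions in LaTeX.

d/dz[G] = \frac{- 30 z^{6} - 96 z^{5} - 114 z^{4} - 15 z^{3} \cos{\left(\frac{z^{2}}{4} + \frac{5 z}{3} \right)} - 510 z^{3} - 50 z^{2} \cos{\left(\frac{z^{2}}{4} + \frac{5 z}{3} \right)} + 180 z^{2} - 75 z \cos{\left(\frac{z^{2}}{4} + \frac{5 z}{3} \right)} - 170 z - 250 \cos{\left(\frac{z^{2}}{4} + \frac{5 z}{3} \right)}}{6 z^{2} + 30}
This equals f(z) exactly, so the claim holds.

Valid - differentiating G returns exactly f.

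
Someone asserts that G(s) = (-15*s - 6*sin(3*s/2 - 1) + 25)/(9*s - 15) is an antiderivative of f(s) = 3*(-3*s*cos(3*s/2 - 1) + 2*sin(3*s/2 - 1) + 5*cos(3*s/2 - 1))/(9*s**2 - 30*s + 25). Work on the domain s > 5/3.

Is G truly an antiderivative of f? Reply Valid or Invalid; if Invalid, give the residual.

Valid - differentiating G returns exactly f.

d/ds[G] = (-9*s*cos(3*s/2 - 1) + 6*sin(3*s/2 - 1) + 15*cos(3*s/2 - 1))/(9*s**2 - 30*s + 25)
This equals f(s) exactly, so the claim holds.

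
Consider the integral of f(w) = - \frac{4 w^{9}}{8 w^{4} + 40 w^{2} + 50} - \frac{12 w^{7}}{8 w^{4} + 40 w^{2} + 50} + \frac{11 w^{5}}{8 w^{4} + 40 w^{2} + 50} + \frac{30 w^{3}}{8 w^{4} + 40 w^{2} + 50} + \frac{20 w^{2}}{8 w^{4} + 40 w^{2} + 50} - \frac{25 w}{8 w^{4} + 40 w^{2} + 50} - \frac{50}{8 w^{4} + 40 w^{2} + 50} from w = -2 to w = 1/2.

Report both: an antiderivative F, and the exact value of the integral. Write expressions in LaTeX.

Antiderivative: F(w) = - \frac{w^{6}}{12} + \frac{w^{4}}{4} - \frac{w^{2}}{4} - \frac{5 w}{2 w^{2} + 5}; value = \frac{38855}{36608}

Integrate term by term and add the pieces.
F(w) = - \frac{w^{6}}{12} + \frac{w^{4}}{4} - \frac{w^{2}}{4} - \frac{5 w}{2 w^{2} + 5} is an antiderivative of f.
Check: d/dw[- \frac{w^{6}}{12} + \frac{w^{4}}{4} - \frac{w^{2}}{4} - \frac{5 w}{2 w^{2} + 5}] = \frac{- 4 w^{9} - 12 w^{7} + 11 w^{5} + 30 w^{3} + 20 w^{2} - 25 w - 50}{8 w^{4} + 40 w^{2} + 50}, which equals f(w).
F(1/2) = - \frac{4247}{8448}; F(-2) = - \frac{61}{39}.
Integral = F(1/2) - F(-2) = \frac{38855}{36608}.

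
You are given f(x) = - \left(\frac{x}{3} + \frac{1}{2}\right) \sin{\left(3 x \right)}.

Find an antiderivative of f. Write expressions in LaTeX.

An antiderivative is F(x) = \frac{x \cos{\left(3 x \right)}}{9} - \frac{\sin{\left(3 x \right)}}{27} + \frac{\cos{\left(3 x \right)}}{6}.

A first test for any F(x): its x-derivative must equal f(x) identically.
Check: d/dx[\frac{x \cos{\left(3 x \right)}}{9} - \frac{\sin{\left(3 x \right)}}{27} + \frac{\cos{\left(3 x \right)}}{6}] = - \frac{x \sin{\left(3 x \right)}}{3} - \frac{\sin{\left(3 x \right)}}{2}, which equals f(x).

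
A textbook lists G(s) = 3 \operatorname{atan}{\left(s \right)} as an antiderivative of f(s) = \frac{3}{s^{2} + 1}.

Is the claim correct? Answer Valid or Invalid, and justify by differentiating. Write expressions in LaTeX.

d/ds[G] = \frac{3}{s^{2} + 1}
This equals f(s) exactly, so the claim holds.

Valid - the claim checks out under differentiation.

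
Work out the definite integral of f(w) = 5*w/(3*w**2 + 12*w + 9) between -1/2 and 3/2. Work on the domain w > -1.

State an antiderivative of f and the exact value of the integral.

Factor the denominator (3*(w + 1)*(w + 3)) and decompose: f = 5/(2*(w + 3)) - 5/(6*(w + 1)); each piece integrates to a log, atan, or power term.
F(w) = -5*log(w + 1)/6 + 5*log(w + 3)/2 is an antiderivative of f.
Check: d/dw[-5*log(w + 1)/6 + 5*log(w + 3)/2] = 5*w/(3*w**2 + 12*w + 9) = f(w).
F(3/2) = -5*log(5/2)/6 + 5*log(9/2)/2; F(-1/2) = 5*log(2)/6 + 5*log(5/2)/2.
Integral = F(3/2) - F(-1/2) = -10*log(5/2)/3 - 5*log(2)/6 + 5*log(9/2)/2.

Antiderivative: F(w) = -5*log(w + 1)/6 + 5*log(w + 3)/2; value = -10*log(5/2)/3 - 5*log(2)/6 + 5*log(9/2)/2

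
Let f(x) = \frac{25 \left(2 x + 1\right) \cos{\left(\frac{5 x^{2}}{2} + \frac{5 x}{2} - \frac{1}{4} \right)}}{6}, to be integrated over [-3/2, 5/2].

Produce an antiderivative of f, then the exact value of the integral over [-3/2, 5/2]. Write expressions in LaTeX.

The substitution u = \frac{5 x^{2}}{2} + \frac{5 x}{2} - \frac{1}{4} works: f is exactly (dF/du)*(du/dx) for that inner function.
F(x) = \frac{5 \sin{\left(\frac{5 x^{2}}{2} + \frac{5 x}{2} - \frac{1}{4} \right)}}{3} is an antiderivative of f.
Check: d/dx[\frac{5 \sin{\left(\frac{5 x^{2}}{2} + \frac{5 x}{2} - \frac{1}{4} \right)}}{3}] = \frac{25 x \cos{\left(\frac{5 x^{2}}{2} + \frac{5 x}{2} - \frac{1}{4} \right)}}{3} + \frac{25 \cos{\left(\frac{5 x^{2}}{2} + \frac{5 x}{2} - \frac{1}{4} \right)}}{6}, which equals f(x).
F(5/2) = \frac{5 \sin{\left(\frac{173}{8} \right)}}{3}; F(-3/2) = \frac{5 \sin{\left(\frac{13}{8} \right)}}{3}.
Integral = F(5/2) - F(-3/2) = - \frac{5 \sin{\left(\frac{13}{8} \right)}}{3} + \frac{5 \sin{\left(\frac{173}{8} \right)}}{3}.

Antiderivative: F(x) = \frac{5 \sin{\left(\frac{5 x^{2}}{2} + \frac{5 x}{2} - \frac{1}{4} \right)}}{3}; value = - \frac{5 \sin{\left(\frac{13}{8} \right)}}{3} + \frac{5 \sin{\left(\frac{173}{8} \right)}}{3}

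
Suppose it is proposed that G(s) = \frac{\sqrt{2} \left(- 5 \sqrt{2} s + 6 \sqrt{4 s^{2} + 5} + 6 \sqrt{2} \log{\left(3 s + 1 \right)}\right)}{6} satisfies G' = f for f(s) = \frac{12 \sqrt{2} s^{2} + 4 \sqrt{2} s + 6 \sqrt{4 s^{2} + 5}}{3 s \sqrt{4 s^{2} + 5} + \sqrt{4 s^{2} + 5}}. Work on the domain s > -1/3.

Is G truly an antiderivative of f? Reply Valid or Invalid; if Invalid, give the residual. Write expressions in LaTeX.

d/ds[G] = \frac{36 \sqrt{2} s^{2} - 15 s \sqrt{4 s^{2} + 5} + 12 \sqrt{2} s + 13 \sqrt{4 s^{2} + 5}}{9 s \sqrt{4 s^{2} + 5} + 3 \sqrt{4 s^{2} + 5}}
d/ds[G] - f(s) = - \frac{5}{3} != 0.

Invalid: d/ds[G] - f = - \frac{5}{3}, which is not 0.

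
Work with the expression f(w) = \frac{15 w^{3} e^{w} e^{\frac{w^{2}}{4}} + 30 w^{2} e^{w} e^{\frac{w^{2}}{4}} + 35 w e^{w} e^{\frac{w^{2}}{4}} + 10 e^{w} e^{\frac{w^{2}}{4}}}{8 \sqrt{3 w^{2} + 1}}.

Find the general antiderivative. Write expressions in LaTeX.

F(w) = \frac{5 \sqrt{3 w^{2} + 1} e^{w} e^{\frac{w^{2}}{4}}}{4} + C

f has the shape u'v + uv' for u = \frac{5 \sqrt{3 w^{2} + 1}}{4} and v = e^{\frac{w^{2}}{4} + w} — it is the derivative of the product u*v.
Check: d/dw[\frac{5 \sqrt{3 w^{2} + 1} e^{w} e^{\frac{w^{2}}{4}}}{4}] = \frac{15 w^{3} e^{w} e^{\frac{w^{2}}{4}} + 30 w^{2} e^{w} e^{\frac{w^{2}}{4}} + 35 w e^{w} e^{\frac{w^{2}}{4}} + 10 e^{w} e^{\frac{w^{2}}{4}}}{8 \sqrt{3 w^{2} + 1}} = f(w).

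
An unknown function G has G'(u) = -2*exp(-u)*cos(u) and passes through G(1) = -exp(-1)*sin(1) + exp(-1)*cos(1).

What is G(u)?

A first test for any G(u): its u-derivative must equal the given G'(u).
A general antiderivative is -exp(-u)*sin(u) + exp(-u)*cos(u) + C.
The condition gives C = -exp(-1)*sin(1) + exp(-1)*cos(1) - (-exp(-1)*sin(1) + exp(-1)*cos(1)) = 0.
So G(u) = (-sin(u) + cos(u))*exp(-u).
Check: d/du[(-sin(u) + cos(u))*exp(-u)] = -2*exp(-u)*cos(u) = G'(u).

G(u) = (-sin(u) + cos(u))*exp(-u)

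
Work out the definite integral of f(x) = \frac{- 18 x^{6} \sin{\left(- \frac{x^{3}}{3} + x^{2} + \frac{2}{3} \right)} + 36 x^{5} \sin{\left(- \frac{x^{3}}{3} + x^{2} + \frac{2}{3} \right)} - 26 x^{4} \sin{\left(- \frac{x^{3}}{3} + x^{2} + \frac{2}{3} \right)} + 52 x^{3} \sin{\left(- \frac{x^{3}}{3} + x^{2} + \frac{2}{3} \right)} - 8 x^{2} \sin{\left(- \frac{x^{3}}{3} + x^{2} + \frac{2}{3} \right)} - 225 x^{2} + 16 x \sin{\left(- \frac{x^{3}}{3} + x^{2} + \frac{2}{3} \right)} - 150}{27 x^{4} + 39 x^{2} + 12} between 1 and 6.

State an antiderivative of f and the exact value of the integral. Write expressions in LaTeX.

Antiderivative: F(x) = - \frac{2 \cos{\left(- \frac{x^{3}}{3} + x^{2} + \frac{2}{3} \right)} + 15 \operatorname{atan}{\left(x \right)} + 15 \operatorname{atan}{\left(\frac{3 x}{2} \right)}}{3}; value = - 5 \operatorname{atan}{\left(9 \right)} - 5 \operatorname{atan}{\left(6 \right)} + \frac{2 \cos{\left(\frac{4}{3} \right)}}{3} - \frac{2 \cos{\left(\frac{106}{3} \right)}}{3} + \frac{5 \pi}{4} + 5 \operatorname{atan}{\left(\frac{3}{2} \right)}

Whatever form F(x) takes, F'(x) = f(x) is non-negotiable.
F(x) = - \frac{2 \cos{\left(- \frac{x^{3}}{3} + x^{2} + \frac{2}{3} \right)} + 15 \operatorname{atan}{\left(x \right)} + 15 \operatorname{atan}{\left(\frac{3 x}{2} \right)}}{3} is an antiderivative of f.
Check: d/dx[- \frac{2 \cos{\left(- \frac{x^{3}}{3} + x^{2} + \frac{2}{3} \right)} + 15 \operatorname{atan}{\left(x \right)} + 15 \operatorname{atan}{\left(\frac{3 x}{2} \right)}}{3}] = \frac{- 18 x^{6} \sin{\left(- \frac{x^{3}}{3} + x^{2} + \frac{2}{3} \right)} + 36 x^{5} \sin{\left(- \frac{x^{3}}{3} + x^{2} + \frac{2}{3} \right)} - 26 x^{4} \sin{\left(- \frac{x^{3}}{3} + x^{2} + \frac{2}{3} \right)} + 52 x^{3} \sin{\left(- \frac{x^{3}}{3} + x^{2} + \frac{2}{3} \right)} - 8 x^{2} \sin{\left(- \frac{x^{3}}{3} + x^{2} + \frac{2}{3} \right)} - 225 x^{2} + 16 x \sin{\left(- \frac{x^{3}}{3} + x^{2} + \frac{2}{3} \right)} - 150}{27 x^{4} + 39 x^{2} + 12} = f(x).
F(6) = - 5 \operatorname{atan}{\left(9 \right)} - 5 \operatorname{atan}{\left(6 \right)} - \frac{2 \cos{\left(\frac{106}{3} \right)}}{3}; F(1) = - 5 \operatorname{atan}{\left(\frac{3}{2} \right)} - \frac{5 \pi}{4} - \frac{2 \cos{\left(\frac{4}{3} \right)}}{3}.
Integral = F(6) - F(1) = - 5 \operatorname{atan}{\left(9 \right)} - 5 \operatorname{atan}{\left(6 \right)} + \frac{2 \cos{\left(\frac{4}{3} \right)}}{3} - \frac{2 \cos{\left(\frac{106}{3} \right)}}{3} + \frac{5 \pi}{4} + 5 \operatorname{atan}{\left(\frac{3}{2} \right)}.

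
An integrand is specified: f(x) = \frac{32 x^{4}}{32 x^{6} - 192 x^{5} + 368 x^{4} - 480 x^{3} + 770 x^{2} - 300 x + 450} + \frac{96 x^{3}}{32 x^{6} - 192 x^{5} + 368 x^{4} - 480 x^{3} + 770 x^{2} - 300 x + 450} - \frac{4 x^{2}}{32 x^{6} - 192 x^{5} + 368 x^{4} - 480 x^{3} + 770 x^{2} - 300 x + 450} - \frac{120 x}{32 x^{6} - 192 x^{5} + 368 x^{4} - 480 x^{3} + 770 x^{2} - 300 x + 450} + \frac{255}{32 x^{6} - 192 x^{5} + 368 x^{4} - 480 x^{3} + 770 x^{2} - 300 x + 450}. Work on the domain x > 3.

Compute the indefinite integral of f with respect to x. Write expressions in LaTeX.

F(x) = \frac{x}{2 x^{2} + \frac{5}{2}} - \frac{3}{2 \left(x - 3\right)} + C

Integrate term by term and add the pieces.
Check: d/dx[\frac{x}{2 x^{2} + \frac{5}{2}} - \frac{3}{2 \left(x - 3\right)}] = \frac{32 x^{4} + 96 x^{3} - 4 x^{2} - 120 x + 255}{32 x^{6} - 192 x^{5} + 368 x^{4} - 480 x^{3} + 770 x^{2} - 300 x + 450}, which equals f(x).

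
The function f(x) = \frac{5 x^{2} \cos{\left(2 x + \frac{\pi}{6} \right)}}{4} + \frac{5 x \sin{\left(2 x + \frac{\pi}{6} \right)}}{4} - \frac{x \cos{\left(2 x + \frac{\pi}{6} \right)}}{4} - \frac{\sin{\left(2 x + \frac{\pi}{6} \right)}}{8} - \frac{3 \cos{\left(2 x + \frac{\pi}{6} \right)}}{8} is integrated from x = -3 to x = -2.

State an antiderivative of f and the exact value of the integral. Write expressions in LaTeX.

Antiderivative: F(x) = \frac{5 x^{2} \sin{\left(2 x + \frac{\pi}{6} \right)}}{8} - \frac{x \sin{\left(2 x + \frac{\pi}{6} \right)}}{8} - \frac{3 \sin{\left(2 x + \frac{\pi}{6} \right)}}{16}; value = - \frac{93 \cos{\left(\frac{\pi}{3} + 6 \right)}}{16} + \frac{41 \cos{\left(\frac{\pi}{3} + 4 \right)}}{16}

f has the shape u'v + uv' for u = \frac{5 x^{2}}{8} - \frac{x}{8} - \frac{3}{16} and v = \sin{\left(2 x + \frac{\pi}{6} \right)} — it is the derivative of the product u*v.
F(x) = \frac{5 x^{2} \sin{\left(2 x + \frac{\pi}{6} \right)}}{8} - \frac{x \sin{\left(2 x + \frac{\pi}{6} \right)}}{8} - \frac{3 \sin{\left(2 x + \frac{\pi}{6} \right)}}{16} is an antiderivative of f.
Check: d/dx[\frac{5 x^{2} \sin{\left(2 x + \frac{\pi}{6} \right)}}{8} - \frac{x \sin{\left(2 x + \frac{\pi}{6} \right)}}{8} - \frac{3 \sin{\left(2 x + \frac{\pi}{6} \right)}}{16}] = \frac{5 x^{2} \cos{\left(2 x + \frac{\pi}{6} \right)}}{4} + \frac{5 x \sin{\left(2 x + \frac{\pi}{6} \right)}}{4} - \frac{x \cos{\left(2 x + \frac{\pi}{6} \right)}}{4} - \frac{\sin{\left(2 x + \frac{\pi}{6} \right)}}{8} - \frac{3 \cos{\left(2 x + \frac{\pi}{6} \right)}}{8} = f(x).
F(-2) = \frac{41 \cos{\left(\frac{\pi}{3} + 4 \right)}}{16}; F(-3) = \frac{93 \cos{\left(\frac{\pi}{3} + 6 \right)}}{16}.
Integral = F(-2) - F(-3) = - \frac{93 \cos{\left(\frac{\pi}{3} + 6 \right)}}{16} + \frac{41 \cos{\left(\frac{\pi}{3} + 4 \right)}}{16}.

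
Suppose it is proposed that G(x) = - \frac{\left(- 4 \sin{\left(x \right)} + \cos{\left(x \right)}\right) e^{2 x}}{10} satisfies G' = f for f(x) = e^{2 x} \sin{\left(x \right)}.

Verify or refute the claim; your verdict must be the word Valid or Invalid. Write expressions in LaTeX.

d/dx[G] = \frac{9 e^{2 x} \sin{\left(x \right)}}{10} + \frac{e^{2 x} \cos{\left(x \right)}}{5}
d/dx[G] - f(x) = - \frac{e^{2 x} \sin{\left(x \right)}}{10} + \frac{e^{2 x} \cos{\left(x \right)}}{5} != 0.

Invalid: d/dx[G] - f = - \frac{e^{2 x} \sin{\left(x \right)}}{10} + \frac{e^{2 x} \cos{\left(x \right)}}{5}, which is not 0.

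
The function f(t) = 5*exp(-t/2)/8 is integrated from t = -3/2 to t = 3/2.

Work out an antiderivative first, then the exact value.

An antiderivative F(t) passes only if d/dt[F] lands on f(t) exactly.
F(t) = -5*exp(-t/2)/4 is an antiderivative of f.
Check: d/dt[-5*exp(-t/2)/4] = 5*exp(-t/2)/8 = f(t).
F(3/2) = -5*exp(-3/4)/4; F(-3/2) = -5*exp(3/4)/4.
Integral = F(3/2) - F(-3/2) = -5*exp(-3/4)/4 + 5*exp(3/4)/4.

Antiderivative: F(t) = -5*exp(-t/2)/4; value = -5*exp(-3/4)/4 + 5*exp(3/4)/4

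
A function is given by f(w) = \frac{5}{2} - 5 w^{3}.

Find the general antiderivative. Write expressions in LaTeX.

F(w) = - \frac{5 w \left(w^{3} - 2\right)}{4} + C

Whatever form F(w) takes, F'(w) = f(w) is non-negotiable.
Check: d/dw[- \frac{5 w \left(w^{3} - 2\right)}{4}] = \frac{5}{2} - 5 w^{3} = f(w).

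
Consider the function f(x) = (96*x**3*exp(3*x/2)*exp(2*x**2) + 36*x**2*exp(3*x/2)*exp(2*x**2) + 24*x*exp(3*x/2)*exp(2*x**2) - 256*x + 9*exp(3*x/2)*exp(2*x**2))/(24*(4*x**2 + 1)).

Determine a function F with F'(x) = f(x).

An antiderivative is F(x) = exp(3*x/2)*exp(2*x**2)/4 - 4*log(4*x**2 + 1)/3.

Since d/dx undoes antidifferentiation here, F'(x) = f(x) is required of F(x).
Check: d/dx[exp(3*x/2)*exp(2*x**2)/4 - 4*log(4*x**2 + 1)/3] = (96*x**3*exp(3*x/2)*exp(2*x**2) + 36*x**2*exp(3*x/2)*exp(2*x**2) + 24*x*exp(3*x/2)*exp(2*x**2) - 256*x + 9*exp(3*x/2)*exp(2*x**2))/(96*x**2 + 24), which equals f(x).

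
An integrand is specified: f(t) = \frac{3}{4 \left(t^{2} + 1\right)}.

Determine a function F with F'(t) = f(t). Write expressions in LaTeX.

For F(t) to be correct the identity F'(t) - f(t) = 0 must hold.
Check: d/dt[\frac{3 \operatorname{atan}{\left(t \right)}}{4}] = \frac{3}{4 t^{2} + 4}, which equals f(t).

An antiderivative is F(t) = \frac{3 \operatorname{atan}{\left(t \right)}}{4}.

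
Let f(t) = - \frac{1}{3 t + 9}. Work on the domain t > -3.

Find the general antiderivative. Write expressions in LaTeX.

An antiderivative F(t) passes only if d/dt[F] lands on f(t) exactly.
Check: d/dt[- \frac{\log{\left(2 t + 6 \right)}}{3}] = - \frac{1}{3 t + 9} = f(t).

F(t) = - \frac{\log{\left(2 t + 6 \right)}}{3} + C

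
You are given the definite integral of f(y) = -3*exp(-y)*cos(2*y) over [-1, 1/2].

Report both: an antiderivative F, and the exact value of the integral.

Whatever form F(y) takes, F'(y) = f(y) is non-negotiable.
F(y) = -6*exp(-y)*sin(2*y)/5 + 3*exp(-y)*cos(2*y)/5 is an antiderivative of f.
Check: d/dy[-6*exp(-y)*sin(2*y)/5 + 3*exp(-y)*cos(2*y)/5] = -3*exp(-y)*cos(2*y) = f(y).
F(1/2) = -6*exp(-1/2)*sin(1)/5 + 3*exp(-1/2)*cos(1)/5; F(-1) = 3*exp(1)*cos(2)/5 + 6*exp(1)*sin(2)/5.
Integral = F(1/2) - F(-1) = -6*exp(1)*sin(2)/5 - 6*exp(-1/2)*sin(1)/5 + 3*exp(-1/2)*cos(1)/5 - 3*exp(1)*cos(2)/5.

Antiderivative: F(y) = -6*exp(-y)*sin(2*y)/5 + 3*exp(-y)*cos(2*y)/5; value = -6*exp(1)*sin(2)/5 - 6*exp(-1/2)*sin(1)/5 + 3*exp(-1/2)*cos(1)/5 - 3*exp(1)*cos(2)/5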